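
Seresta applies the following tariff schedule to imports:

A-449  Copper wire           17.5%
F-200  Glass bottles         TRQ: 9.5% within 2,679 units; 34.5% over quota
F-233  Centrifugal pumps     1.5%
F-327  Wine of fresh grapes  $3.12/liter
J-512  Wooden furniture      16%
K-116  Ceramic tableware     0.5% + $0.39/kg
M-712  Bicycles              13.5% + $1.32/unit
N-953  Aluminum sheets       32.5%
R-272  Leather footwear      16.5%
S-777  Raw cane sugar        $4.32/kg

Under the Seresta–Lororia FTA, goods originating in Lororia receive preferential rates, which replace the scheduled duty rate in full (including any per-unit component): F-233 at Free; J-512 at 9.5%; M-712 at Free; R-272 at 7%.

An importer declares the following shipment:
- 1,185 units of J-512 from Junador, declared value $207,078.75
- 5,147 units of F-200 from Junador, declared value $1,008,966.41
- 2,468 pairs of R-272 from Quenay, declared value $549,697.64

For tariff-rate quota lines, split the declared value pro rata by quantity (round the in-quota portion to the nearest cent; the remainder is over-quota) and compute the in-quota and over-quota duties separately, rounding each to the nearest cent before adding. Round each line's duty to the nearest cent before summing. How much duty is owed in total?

Line 1 (J-512, Junador, 1,185 units, $207,078.75):
Base rate for J-512 is 16%.
J-512 has an FTA preferential rate, but origin Junador is not Lororia; base rate stands.
Duty = $207,078.75 × 16% = $33,132.60.
Line 2 (F-200, Junador, 5,147 units, $1,008,966.41):
Code F-200 is under a tariff-rate quota (threshold 2,679 units). In-quota: 2,679 units at 9.5%; over-quota: 2,468 units at 34.5%.
Pro-rata value split: in-quota = $1,008,966.41 × 2,679/5,147 = $525,164.37; over-quota = $1,008,966.41 − $525,164.37 = $483,802.04.
In-quota duty = $525,164.37 × 9.5% = $49,890.62. Over-quota duty = $483,802.04 × 34.5% = $166,911.70.
Line duty = $49,890.62 + $166,911.70 = $216,802.32.
Line 3 (R-272, Quenay, 2,468 pairs, $549,697.64):
Base rate for R-272 is 16.5%.
R-272 has an FTA preferential rate, but origin Quenay is not Lororia; base rate stands.
Duty = $549,697.64 × 16.5% = $90,700.11.
Total = $33,132.60 + $216,802.32 + $90,700.11 = $340,635.03.

$340,635.03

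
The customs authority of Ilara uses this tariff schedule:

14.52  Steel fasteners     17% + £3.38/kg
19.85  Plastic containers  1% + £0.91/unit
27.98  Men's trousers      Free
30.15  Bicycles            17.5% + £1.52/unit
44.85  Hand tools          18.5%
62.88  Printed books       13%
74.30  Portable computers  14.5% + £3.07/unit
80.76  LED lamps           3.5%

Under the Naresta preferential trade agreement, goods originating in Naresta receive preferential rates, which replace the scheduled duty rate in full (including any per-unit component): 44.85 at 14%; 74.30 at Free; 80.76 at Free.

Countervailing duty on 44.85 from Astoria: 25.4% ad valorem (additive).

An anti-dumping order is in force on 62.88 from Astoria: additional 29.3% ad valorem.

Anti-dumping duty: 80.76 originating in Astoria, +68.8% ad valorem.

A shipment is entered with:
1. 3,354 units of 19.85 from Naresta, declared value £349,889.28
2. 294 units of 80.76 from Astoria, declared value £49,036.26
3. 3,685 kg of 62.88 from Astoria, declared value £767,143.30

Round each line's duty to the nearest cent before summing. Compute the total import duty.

£366,505.87

Line 1 (19.85, Naresta, 3,354 units, £349,889.28):
Base rate for 19.85 is 1% + £0.91/unit.
Origin Naresta is the FTA partner but 19.85 is not on the preference list; base rate stands.
Duty = £349,889.28 × 1% + 3,354 × £0.91 = £6,551.03.
Line 2 (80.76, Astoria, 294 units, £49,036.26):
Base rate for 80.76 is 3.5%.
80.76 has an FTA preferential rate, but origin Astoria is not Naresta; base rate stands.
Additional duty on 80.76 from Astoria: +68.8%. Applied ad valorem rate: 3.5% + 68.8% = 72.3%.
Duty = £49,036.26 × 72.3% = £35,453.22.
Line 3 (62.88, Astoria, 3,685 kg, £767,143.30):
Base rate for 62.88 is 13%.
Additional duty on 62.88 from Astoria: +29.3%. Applied ad valorem rate: 13% + 29.3% = 42.3%.
Duty = £767,143.30 × 42.3% = £324,501.62.
Total = £6,551.03 + £35,453.22 + £324,501.62 = £366,505.87.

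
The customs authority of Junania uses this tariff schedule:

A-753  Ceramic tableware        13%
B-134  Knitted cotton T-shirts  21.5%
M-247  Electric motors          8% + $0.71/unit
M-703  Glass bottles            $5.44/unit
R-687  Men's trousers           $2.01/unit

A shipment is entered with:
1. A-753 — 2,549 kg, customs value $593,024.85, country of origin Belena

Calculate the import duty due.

$77,093.23

Line 1 (A-753, Belena, 2,549 kg, $593,024.85):
Base rate for A-753 is 13%.
Duty = $593,024.85 × 13% = $77,093.23.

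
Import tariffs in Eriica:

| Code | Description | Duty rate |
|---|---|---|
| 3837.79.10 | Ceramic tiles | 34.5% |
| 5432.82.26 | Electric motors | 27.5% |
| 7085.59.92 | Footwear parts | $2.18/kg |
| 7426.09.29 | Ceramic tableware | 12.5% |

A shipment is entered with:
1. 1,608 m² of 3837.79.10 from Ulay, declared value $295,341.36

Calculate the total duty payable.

Line 1 (3837.79.10, Ulay, 1,608 m², $295,341.36):
Base rate for 3837.79.10 is 34.5%.
Duty = $295,341.36 × 34.5% = $101,892.77.

$101,892.77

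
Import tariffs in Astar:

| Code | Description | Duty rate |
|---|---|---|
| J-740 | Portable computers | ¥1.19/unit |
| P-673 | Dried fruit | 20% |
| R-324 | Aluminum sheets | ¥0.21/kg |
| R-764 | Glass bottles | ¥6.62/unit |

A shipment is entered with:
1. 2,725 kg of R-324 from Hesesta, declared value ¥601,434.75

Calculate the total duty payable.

Line 1 (R-324, Hesesta, 2,725 kg, ¥601,434.75):
Base rate for R-324 is ¥0.21/kg.
Duty = 2,725 × ¥0.21 = ¥572.25.

¥572.25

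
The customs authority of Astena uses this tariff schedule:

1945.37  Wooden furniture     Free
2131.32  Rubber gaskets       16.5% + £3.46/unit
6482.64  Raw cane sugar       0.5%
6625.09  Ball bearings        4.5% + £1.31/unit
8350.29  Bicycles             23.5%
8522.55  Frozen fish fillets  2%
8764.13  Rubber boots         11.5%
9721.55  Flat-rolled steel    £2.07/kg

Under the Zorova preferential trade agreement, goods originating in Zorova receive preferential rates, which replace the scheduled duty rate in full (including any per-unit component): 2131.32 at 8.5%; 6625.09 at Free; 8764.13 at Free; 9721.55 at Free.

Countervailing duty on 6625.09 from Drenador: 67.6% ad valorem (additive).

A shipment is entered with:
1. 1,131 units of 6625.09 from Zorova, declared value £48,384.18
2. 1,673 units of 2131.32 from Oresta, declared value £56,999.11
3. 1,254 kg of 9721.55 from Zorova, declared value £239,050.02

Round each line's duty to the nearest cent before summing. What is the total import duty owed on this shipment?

Line 1 (6625.09, Zorova, 1,131 units, £48,384.18):
Base rate for 6625.09 is 4.5% + £1.31/unit.
Origin Zorova qualifies under the Astena–Zorova agreement and 6625.09 is covered: preferential rate Free applies instead.
The additional-duty order on 6625.09 targets Drenador, not Zorova; it does not apply.
Duty = £48,384.18 × 0% = £0.00.
Line 2 (2131.32, Oresta, 1,673 units, £56,999.11):
Base rate for 2131.32 is 16.5% + £3.46/unit.
2131.32 has an FTA preferential rate, but origin Oresta is not Zorova; base rate stands.
Duty = £56,999.11 × 16.5% + 1,673 × £3.46 = £15,193.43.
Line 3 (9721.55, Zorova, 1,254 kg, £239,050.02):
Base rate for 9721.55 is £2.07/kg.
Origin Zorova qualifies under the Astena–Zorova agreement and 9721.55 is covered: preferential rate Free applies instead.
Duty = £239,050.02 × 0% = £0.00.
Total = £0.00 + £15,193.43 + £0.00 = £15,193.43.

£15,193.43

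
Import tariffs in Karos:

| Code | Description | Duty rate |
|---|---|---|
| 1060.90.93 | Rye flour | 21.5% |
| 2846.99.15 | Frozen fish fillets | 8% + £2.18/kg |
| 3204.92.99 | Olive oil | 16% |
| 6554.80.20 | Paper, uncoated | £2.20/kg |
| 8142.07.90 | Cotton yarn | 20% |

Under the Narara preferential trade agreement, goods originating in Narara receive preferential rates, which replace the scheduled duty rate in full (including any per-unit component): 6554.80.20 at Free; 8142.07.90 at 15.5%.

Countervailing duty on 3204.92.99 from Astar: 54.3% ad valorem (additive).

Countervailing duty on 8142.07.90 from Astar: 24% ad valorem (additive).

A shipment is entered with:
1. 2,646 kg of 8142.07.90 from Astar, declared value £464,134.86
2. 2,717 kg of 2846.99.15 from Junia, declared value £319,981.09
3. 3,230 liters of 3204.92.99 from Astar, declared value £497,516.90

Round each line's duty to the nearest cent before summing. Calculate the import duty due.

Line 1 (8142.07.90, Astar, 2,646 kg, £464,134.86):
Base rate for 8142.07.90 is 20%.
8142.07.90 has an FTA preferential rate, but origin Astar is not Narara; base rate stands.
Additional duty on 8142.07.90 from Astar: +24%. Applied ad valorem rate: 20% + 24% = 44%.
Duty = £464,134.86 × 44% = £204,219.34.
Line 2 (2846.99.15, Junia, 2,717 kg, £319,981.09):
Base rate for 2846.99.15 is 8% + £2.18/kg.
Duty = £319,981.09 × 8% + 2,717 × £2.18 = £31,521.55.
Line 3 (3204.92.99, Astar, 3,230 liters, £497,516.90):
Base rate for 3204.92.99 is 16%.
Additional duty on 3204.92.99 from Astar: +54.3%. Applied ad valorem rate: 16% + 54.3% = 70.3%.
Duty = £497,516.90 × 70.3% = £349,754.38.
Total = £204,219.34 + £31,521.55 + £349,754.38 = £585,495.27.

£585,495.27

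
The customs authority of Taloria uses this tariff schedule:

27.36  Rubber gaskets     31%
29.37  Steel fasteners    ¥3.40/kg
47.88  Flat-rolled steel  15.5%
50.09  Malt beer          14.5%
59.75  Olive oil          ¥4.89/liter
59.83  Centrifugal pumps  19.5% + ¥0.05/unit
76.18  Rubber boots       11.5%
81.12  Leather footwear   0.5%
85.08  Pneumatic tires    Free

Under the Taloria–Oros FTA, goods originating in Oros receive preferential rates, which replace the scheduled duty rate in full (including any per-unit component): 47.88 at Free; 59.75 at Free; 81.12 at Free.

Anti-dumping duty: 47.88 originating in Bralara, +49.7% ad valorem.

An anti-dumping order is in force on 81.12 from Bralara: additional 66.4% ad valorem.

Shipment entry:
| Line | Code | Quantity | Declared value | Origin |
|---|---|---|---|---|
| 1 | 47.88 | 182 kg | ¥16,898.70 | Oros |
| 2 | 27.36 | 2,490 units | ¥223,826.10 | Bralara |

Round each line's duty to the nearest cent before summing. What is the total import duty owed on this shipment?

¥69,386.09

Line 1 (47.88, Oros, 182 kg, ¥16,898.70):
Base rate for 47.88 is 15.5%.
Origin Oros qualifies under the Taloria–Oros agreement and 47.88 is covered: preferential rate Free applies instead.
The additional-duty order on 47.88 targets Bralara, not Oros; it does not apply.
Duty = ¥16,898.70 × 0% = ¥0.00.
Line 2 (27.36, Bralara, 2,490 units, ¥223,826.10):
Base rate for 27.36 is 31%.
Duty = ¥223,826.10 × 31% = ¥69,386.09.
Total = ¥0.00 + ¥69,386.09 = ¥69,386.09.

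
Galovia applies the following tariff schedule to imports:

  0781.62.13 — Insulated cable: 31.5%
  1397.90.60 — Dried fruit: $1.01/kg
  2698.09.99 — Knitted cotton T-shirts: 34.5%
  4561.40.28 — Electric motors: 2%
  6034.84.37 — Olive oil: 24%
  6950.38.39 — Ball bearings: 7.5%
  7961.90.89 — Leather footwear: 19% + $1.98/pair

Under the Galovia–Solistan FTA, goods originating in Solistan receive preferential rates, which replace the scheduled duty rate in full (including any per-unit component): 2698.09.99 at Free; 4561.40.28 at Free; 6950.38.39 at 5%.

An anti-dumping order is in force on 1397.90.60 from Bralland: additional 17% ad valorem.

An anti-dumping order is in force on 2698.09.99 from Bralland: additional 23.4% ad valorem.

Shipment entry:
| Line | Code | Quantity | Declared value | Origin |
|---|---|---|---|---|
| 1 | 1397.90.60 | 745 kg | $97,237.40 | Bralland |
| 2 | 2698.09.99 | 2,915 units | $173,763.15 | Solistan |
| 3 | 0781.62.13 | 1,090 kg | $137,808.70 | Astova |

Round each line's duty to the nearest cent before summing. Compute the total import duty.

Line 1 (1397.90.60, Bralland, 745 kg, $97,237.40):
Base rate for 1397.90.60 is $1.01/kg.
Additional duty on 1397.90.60 from Bralland: +17% ad valorem. Applied ad valorem rate = 17%.
Duty = $97,237.40 × 17% + 745 × $1.01 = $17,282.81.
Line 2 (2698.09.99, Solistan, 2,915 units, $173,763.15):
Base rate for 2698.09.99 is 34.5%.
Origin Solistan qualifies under the Galovia–Solistan agreement and 2698.09.99 is covered: preferential rate Free applies instead.
The additional-duty order on 2698.09.99 targets Bralland, not Solistan; it does not apply.
Duty = $173,763.15 × 0% = $0.00.
Line 3 (0781.62.13, Astova, 1,090 kg, $137,808.70):
Base rate for 0781.62.13 is 31.5%.
Duty = $137,808.70 × 31.5% = $43,409.74.
Total = $17,282.81 + $0.00 + $43,409.74 = $60,692.55.

$60,692.55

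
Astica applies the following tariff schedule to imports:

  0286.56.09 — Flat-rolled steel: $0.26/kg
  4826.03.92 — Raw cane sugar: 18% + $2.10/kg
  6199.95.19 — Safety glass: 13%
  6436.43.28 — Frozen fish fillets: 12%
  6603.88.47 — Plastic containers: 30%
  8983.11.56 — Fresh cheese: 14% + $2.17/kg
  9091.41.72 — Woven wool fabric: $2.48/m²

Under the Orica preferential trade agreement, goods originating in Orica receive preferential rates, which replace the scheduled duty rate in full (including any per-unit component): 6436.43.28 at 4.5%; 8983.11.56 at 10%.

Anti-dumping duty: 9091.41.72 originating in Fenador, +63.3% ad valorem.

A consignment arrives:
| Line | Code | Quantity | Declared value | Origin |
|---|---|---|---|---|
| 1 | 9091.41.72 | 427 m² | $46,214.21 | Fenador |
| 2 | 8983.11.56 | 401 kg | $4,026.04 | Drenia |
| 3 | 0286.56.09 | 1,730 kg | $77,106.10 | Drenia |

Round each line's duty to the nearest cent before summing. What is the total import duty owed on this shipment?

Line 1 (9091.41.72, Fenador, 427 m², $46,214.21):
Base rate for 9091.41.72 is $2.48/m².
Additional duty on 9091.41.72 from Fenador: +63.3% ad valorem. Applied ad valorem rate = 63.3%.
Duty = $46,214.21 × 63.3% + 427 × $2.48 = $30,312.55.
Line 2 (8983.11.56, Drenia, 401 kg, $4,026.04):
Base rate for 8983.11.56 is 14% + $2.17/kg.
8983.11.56 has an FTA preferential rate, but origin Drenia is not Orica; base rate stands.
Duty = $4,026.04 × 14% + 401 × $2.17 = $1,433.82.
Line 3 (0286.56.09, Drenia, 1,730 kg, $77,106.10):
Base rate for 0286.56.09 is $0.26/kg.
Duty = 1,730 × $0.26 = $449.80.
Total = $30,312.55 + $1,433.82 + $449.80 = $32,196.17.

$32,196.17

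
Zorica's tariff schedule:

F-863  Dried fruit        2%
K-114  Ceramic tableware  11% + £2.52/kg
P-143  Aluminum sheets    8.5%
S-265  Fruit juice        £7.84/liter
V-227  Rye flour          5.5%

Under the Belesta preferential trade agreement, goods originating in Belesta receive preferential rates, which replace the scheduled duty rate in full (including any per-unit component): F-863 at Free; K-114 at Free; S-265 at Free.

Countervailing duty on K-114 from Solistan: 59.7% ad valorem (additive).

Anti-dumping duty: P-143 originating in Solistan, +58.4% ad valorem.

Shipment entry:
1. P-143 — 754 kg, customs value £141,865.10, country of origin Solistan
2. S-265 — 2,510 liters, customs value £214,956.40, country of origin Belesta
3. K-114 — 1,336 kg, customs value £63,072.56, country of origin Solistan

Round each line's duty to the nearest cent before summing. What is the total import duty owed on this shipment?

Line 1 (P-143, Solistan, 754 kg, £141,865.10):
Base rate for P-143 is 8.5%.
Additional duty on P-143 from Solistan: +58.4%. Applied ad valorem rate: 8.5% + 58.4% = 66.9%.
Duty = £141,865.10 × 66.9% = £94,907.75.
Line 2 (S-265, Belesta, 2,510 liters, £214,956.40):
Base rate for S-265 is £7.84/liter.
Origin Belesta qualifies under the Zorica–Belesta agreement and S-265 is covered: preferential rate Free applies instead.
Duty = £214,956.40 × 0% = £0.00.
Line 3 (K-114, Solistan, 1,336 kg, £63,072.56):
Base rate for K-114 is 11% + £2.52/kg.
K-114 has an FTA preferential rate, but origin Solistan is not Belesta; base rate stands.
Additional duty on K-114 from Solistan: +59.7%. Applied ad valorem rate: 11% + 59.7% = 70.7%.
Duty = £63,072.56 × 70.7% + 1,336 × £2.52 = £47,959.02.
Total = £94,907.75 + £0.00 + £47,959.02 = £142,866.77.

£142,866.77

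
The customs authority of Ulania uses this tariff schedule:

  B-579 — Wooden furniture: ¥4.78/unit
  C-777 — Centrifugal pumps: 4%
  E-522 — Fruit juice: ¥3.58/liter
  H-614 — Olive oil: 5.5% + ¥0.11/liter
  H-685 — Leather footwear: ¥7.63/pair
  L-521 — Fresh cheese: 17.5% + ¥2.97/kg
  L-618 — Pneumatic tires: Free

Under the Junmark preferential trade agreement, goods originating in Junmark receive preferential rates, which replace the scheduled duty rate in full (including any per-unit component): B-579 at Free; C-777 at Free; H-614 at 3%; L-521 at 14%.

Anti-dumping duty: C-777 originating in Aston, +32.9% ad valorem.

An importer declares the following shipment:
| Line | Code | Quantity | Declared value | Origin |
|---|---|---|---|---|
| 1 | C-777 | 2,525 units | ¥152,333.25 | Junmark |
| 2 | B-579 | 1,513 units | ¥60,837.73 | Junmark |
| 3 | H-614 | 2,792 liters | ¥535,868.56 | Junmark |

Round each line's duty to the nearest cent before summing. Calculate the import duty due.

Line 1 (C-777, Junmark, 2,525 units, ¥152,333.25):
Base rate for C-777 is 4%.
Origin Junmark qualifies under the Ulania–Junmark agreement and C-777 is covered: preferential rate Free applies instead.
The additional-duty order on C-777 targets Aston, not Junmark; it does not apply.
Duty = ¥152,333.25 × 0% = ¥0.00.
Line 2 (B-579, Junmark, 1,513 units, ¥60,837.73):
Base rate for B-579 is ¥4.78/unit.
Origin Junmark qualifies under the Ulania–Junmark agreement and B-579 is covered: preferential rate Free applies instead.
Duty = ¥60,837.73 × 0% = ¥0.00.
Line 3 (H-614, Junmark, 2,792 liters, ¥535,868.56):
Base rate for H-614 is 5.5% + ¥0.11/liter.
Origin Junmark qualifies under the Ulania–Junmark agreement and H-614 is covered: preferential rate 3% applies instead.
Duty = ¥535,868.56 × 3% = ¥16,076.06.
Total = ¥0.00 + ¥0.00 + ¥16,076.06 = ¥16,076.06.

¥16,076.06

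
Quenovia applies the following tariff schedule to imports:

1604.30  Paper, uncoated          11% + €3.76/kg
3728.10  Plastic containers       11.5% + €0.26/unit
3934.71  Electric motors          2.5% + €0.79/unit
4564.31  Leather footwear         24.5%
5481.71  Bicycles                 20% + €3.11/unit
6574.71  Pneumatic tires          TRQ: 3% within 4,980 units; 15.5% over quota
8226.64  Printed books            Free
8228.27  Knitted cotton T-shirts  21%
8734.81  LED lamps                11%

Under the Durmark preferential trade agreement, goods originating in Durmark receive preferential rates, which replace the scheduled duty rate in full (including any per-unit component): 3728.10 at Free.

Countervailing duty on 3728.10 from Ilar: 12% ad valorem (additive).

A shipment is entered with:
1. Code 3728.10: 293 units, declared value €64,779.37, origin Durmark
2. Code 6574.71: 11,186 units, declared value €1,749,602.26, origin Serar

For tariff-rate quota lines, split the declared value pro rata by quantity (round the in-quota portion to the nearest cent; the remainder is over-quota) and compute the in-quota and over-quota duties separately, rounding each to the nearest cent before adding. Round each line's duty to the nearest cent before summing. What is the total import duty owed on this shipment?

Line 1 (3728.10, Durmark, 293 units, €64,779.37):
Base rate for 3728.10 is 11.5% + €0.26/unit.
Origin Durmark qualifies under the Quenovia–Durmark agreement and 3728.10 is covered: preferential rate Free applies instead.
The additional-duty order on 3728.10 targets Ilar, not Durmark; it does not apply.
Duty = €64,779.37 × 0% = €0.00.
Line 2 (6574.71, Serar, 11,186 units, €1,749,602.26):
Code 6574.71 is under a tariff-rate quota (threshold 4,980 units). In-quota: 4,980 units at 3%; over-quota: 6,206 units at 15.5%.
Pro-rata value split: in-quota = €1,749,602.26 × 4,980/11,186 = €778,921.80; over-quota = €1,749,602.26 − €778,921.80 = €970,680.46.
In-quota duty = €778,921.80 × 3% = €23,367.65. Over-quota duty = €970,680.46 × 15.5% = €150,455.47.
Line duty = €23,367.65 + €150,455.47 = €173,823.12.
Total = €0.00 + €173,823.12 = €173,823.12.

€173,823.12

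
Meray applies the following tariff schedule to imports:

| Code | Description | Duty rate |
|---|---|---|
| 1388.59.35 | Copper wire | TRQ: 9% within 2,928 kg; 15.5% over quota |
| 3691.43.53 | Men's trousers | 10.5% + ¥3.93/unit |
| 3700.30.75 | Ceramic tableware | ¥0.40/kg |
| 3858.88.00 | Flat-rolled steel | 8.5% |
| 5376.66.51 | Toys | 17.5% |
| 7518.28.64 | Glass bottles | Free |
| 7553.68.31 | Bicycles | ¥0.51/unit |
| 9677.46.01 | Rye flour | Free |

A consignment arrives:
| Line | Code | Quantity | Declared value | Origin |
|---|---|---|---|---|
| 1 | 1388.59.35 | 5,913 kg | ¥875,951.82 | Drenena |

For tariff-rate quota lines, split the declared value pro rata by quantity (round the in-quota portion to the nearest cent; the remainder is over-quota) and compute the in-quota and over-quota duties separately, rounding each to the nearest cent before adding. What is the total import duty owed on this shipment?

¥107,578.52

Line 1 (1388.59.35, Drenena, 5,913 kg, ¥875,951.82):
Code 1388.59.35 is under a tariff-rate quota (threshold 2,928 kg). In-quota: 2,928 kg at 9%; over-quota: 2,985 kg at 15.5%.
Pro-rata value split: in-quota = ¥875,951.82 × 2,928/5,913 = ¥433,753.92; over-quota = ¥875,951.82 − ¥433,753.92 = ¥442,197.90.
In-quota duty = ¥433,753.92 × 9% = ¥39,037.85. Over-quota duty = ¥442,197.90 × 15.5% = ¥68,540.67.
Line duty = ¥39,037.85 + ¥68,540.67 = ¥107,578.52.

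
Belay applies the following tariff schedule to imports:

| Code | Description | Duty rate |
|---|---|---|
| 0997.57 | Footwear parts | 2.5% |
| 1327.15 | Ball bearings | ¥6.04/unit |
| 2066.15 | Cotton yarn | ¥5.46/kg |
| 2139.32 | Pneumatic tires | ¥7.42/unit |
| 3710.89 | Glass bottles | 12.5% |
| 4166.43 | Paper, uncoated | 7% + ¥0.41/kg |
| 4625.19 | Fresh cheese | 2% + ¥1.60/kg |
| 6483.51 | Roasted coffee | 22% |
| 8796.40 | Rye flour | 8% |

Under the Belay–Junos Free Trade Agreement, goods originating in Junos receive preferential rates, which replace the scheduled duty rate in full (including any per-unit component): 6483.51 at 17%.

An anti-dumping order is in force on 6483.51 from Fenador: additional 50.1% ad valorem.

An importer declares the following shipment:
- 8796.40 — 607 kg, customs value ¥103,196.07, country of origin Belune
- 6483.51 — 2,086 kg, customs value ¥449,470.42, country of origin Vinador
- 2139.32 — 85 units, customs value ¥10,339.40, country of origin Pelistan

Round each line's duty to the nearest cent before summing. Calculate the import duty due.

Line 1 (8796.40, Belune, 607 kg, ¥103,196.07):
Base rate for 8796.40 is 8%.
Duty = ¥103,196.07 × 8% = ¥8,255.69.
Line 2 (6483.51, Vinador, 2,086 kg, ¥449,470.42):
Base rate for 6483.51 is 22%.
6483.51 has an FTA preferential rate, but origin Vinador is not Junos; base rate stands.
The additional-duty order on 6483.51 targets Fenador, not Vinador; it does not apply.
Duty = ¥449,470.42 × 22% = ¥98,883.49.
Line 3 (2139.32, Pelistan, 85 units, ¥10,339.40):
Base rate for 2139.32 is ¥7.42/unit.
Duty = 85 × ¥7.42 = ¥630.70.
Total = ¥8,255.69 + ¥98,883.49 + ¥630.70 = ¥107,769.88.

¥107,769.88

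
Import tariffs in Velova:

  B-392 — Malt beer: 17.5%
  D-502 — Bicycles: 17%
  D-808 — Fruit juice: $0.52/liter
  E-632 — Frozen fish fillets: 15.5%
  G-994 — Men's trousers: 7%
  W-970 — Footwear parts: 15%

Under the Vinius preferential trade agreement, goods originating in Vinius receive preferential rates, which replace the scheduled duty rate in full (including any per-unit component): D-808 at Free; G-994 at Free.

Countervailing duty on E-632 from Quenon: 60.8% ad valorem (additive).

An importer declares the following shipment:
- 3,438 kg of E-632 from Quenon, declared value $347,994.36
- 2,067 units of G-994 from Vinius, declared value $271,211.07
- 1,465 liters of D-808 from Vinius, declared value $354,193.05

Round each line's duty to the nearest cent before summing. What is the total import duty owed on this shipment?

$265,519.70

Line 1 (E-632, Quenon, 3,438 kg, $347,994.36):
Base rate for E-632 is 15.5%.
Additional duty on E-632 from Quenon: +60.8%. Applied ad valorem rate: 15.5% + 60.8% = 76.3%.
Duty = $347,994.36 × 76.3% = $265,519.70.
Line 2 (G-994, Vinius, 2,067 units, $271,211.07):
Base rate for G-994 is 7%.
Origin Vinius qualifies under the Velova–Vinius agreement and G-994 is covered: preferential rate Free applies instead.
Duty = $271,211.07 × 0% = $0.00.
Line 3 (D-808, Vinius, 1,465 liters, $354,193.05):
Base rate for D-808 is $0.52/liter.
Origin Vinius qualifies under the Velova–Vinius agreement and D-808 is covered: preferential rate Free applies instead.
Duty = $354,193.05 × 0% = $0.00.
Total = $265,519.70 + $0.00 + $0.00 = $265,519.70.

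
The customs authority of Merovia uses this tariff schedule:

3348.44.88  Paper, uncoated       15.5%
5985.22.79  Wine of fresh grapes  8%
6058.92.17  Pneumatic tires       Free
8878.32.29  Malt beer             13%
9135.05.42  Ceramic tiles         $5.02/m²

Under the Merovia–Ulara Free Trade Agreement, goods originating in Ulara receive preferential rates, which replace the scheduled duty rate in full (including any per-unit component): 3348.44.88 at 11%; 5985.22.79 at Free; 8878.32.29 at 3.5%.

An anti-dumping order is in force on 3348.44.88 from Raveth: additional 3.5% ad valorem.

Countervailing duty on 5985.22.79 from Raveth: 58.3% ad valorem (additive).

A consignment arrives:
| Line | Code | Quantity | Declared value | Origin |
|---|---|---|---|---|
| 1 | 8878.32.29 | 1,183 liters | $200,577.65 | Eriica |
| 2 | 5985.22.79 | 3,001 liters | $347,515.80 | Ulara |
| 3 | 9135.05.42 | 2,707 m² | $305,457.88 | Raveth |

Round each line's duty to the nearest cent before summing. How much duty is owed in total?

Line 1 (8878.32.29, Eriica, 1,183 liters, $200,577.65):
Base rate for 8878.32.29 is 13%.
8878.32.29 has an FTA preferential rate, but origin Eriica is not Ulara; base rate stands.
Duty = $200,577.65 × 13% = $26,075.09.
Line 2 (5985.22.79, Ulara, 3,001 liters, $347,515.80):
Base rate for 5985.22.79 is 8%.
Origin Ulara qualifies under the Merovia–Ulara agreement and 5985.22.79 is covered: preferential rate Free applies instead.
The additional-duty order on 5985.22.79 targets Raveth, not Ulara; it does not apply.
Duty = $347,515.80 × 0% = $0.00.
Line 3 (9135.05.42, Raveth, 2,707 m², $305,457.88):
Base rate for 9135.05.42 is $5.02/m².
Duty = 2,707 × $5.02 = $13,589.14.
Total = $26,075.09 + $0.00 + $13,589.14 = $39,664.23.

$39,664.23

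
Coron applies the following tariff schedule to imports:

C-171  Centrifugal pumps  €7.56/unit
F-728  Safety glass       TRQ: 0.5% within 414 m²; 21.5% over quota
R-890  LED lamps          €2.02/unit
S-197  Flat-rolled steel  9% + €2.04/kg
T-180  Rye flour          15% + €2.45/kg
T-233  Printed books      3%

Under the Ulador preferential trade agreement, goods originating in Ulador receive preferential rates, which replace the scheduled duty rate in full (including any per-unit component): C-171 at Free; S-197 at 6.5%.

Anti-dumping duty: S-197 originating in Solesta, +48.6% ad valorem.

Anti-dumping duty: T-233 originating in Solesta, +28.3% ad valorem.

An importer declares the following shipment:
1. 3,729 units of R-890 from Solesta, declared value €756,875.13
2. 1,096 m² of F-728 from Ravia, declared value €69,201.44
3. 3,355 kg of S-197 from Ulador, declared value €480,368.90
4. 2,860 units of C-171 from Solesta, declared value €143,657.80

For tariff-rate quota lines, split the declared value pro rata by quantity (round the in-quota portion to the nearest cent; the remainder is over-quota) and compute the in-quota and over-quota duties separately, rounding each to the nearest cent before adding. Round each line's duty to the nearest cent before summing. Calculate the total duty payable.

€69,767.08

Line 1 (R-890, Solesta, 3,729 units, €756,875.13):
Base rate for R-890 is €2.02/unit.
Duty = 3,729 × €2.02 = €7,532.58.
Line 2 (F-728, Ravia, 1,096 m², €69,201.44):
Code F-728 is under a tariff-rate quota (threshold 414 m²). In-quota: 414 m² at 0.5%; over-quota: 682 m² at 21.5%.
Pro-rata value split: in-quota = €69,201.44 × 414/1,096 = €26,139.96; over-quota = €69,201.44 − €26,139.96 = €43,061.48.
In-quota duty = €26,139.96 × 0.5% = €130.70. Over-quota duty = €43,061.48 × 21.5% = €9,258.22.
Line duty = €130.70 + €9,258.22 = €9,388.92.
Line 3 (S-197, Ulador, 3,355 kg, €480,368.90):
Base rate for S-197 is 9% + €2.04/kg.
Origin Ulador qualifies under the Coron–Ulador agreement and S-197 is covered: preferential rate 6.5% applies instead.
The additional-duty order on S-197 targets Solesta, not Ulador; it does not apply.
Duty = €480,368.90 × 6.5% = €31,223.98.
Line 4 (C-171, Solesta, 2,860 units, €143,657.80):
Base rate for C-171 is €7.56/unit.
C-171 has an FTA preferential rate, but origin Solesta is not Ulador; base rate stands.
Duty = 2,860 × €7.56 = €21,621.60.
Total = €7,532.58 + €9,388.92 + €31,223.98 + €21,621.60 = €69,767.08.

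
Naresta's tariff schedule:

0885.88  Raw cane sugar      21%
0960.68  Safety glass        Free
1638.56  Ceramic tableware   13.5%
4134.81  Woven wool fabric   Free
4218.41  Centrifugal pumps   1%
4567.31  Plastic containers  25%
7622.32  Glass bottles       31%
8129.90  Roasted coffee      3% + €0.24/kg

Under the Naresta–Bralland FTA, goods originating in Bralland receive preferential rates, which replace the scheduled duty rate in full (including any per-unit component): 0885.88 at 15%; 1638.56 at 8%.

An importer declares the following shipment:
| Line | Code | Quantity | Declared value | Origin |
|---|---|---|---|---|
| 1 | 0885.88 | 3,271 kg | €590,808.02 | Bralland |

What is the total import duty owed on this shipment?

€88,621.20

Line 1 (0885.88, Bralland, 3,271 kg, €590,808.02):
Base rate for 0885.88 is 21%.
Origin Bralland qualifies under the Naresta–Bralland agreement and 0885.88 is covered: preferential rate 15% applies instead.
Duty = €590,808.02 × 15% = €88,621.20.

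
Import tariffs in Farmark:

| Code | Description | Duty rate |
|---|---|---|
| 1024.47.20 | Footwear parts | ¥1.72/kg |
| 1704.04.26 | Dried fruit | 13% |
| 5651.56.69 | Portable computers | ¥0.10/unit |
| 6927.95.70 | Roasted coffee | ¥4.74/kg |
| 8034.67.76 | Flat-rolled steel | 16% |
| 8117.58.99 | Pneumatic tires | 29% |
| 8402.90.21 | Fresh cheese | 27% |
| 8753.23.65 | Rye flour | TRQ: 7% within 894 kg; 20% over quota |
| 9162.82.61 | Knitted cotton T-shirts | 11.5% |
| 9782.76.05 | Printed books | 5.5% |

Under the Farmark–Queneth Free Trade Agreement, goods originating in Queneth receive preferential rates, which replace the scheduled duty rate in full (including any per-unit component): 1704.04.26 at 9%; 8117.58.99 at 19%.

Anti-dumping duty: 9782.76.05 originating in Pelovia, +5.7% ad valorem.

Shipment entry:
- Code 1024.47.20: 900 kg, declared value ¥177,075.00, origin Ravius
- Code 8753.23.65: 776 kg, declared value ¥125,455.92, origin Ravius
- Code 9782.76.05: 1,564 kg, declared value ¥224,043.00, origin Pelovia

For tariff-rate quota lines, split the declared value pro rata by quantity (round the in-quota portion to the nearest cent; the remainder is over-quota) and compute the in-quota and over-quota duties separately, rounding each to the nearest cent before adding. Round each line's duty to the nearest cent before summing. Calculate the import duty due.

Line 1 (1024.47.20, Ravius, 900 kg, ¥177,075.00):
Base rate for 1024.47.20 is ¥1.72/kg.
Duty = 900 × ¥1.72 = ¥1,548.00.
Line 2 (8753.23.65, Ravius, 776 kg, ¥125,455.92):
Code 8753.23.65 is under a tariff-rate quota (threshold 894 kg). Quantity 776 kg is within the quota, so the in-quota rate 7% applies to the full value.
Duty = ¥125,455.92 × 7% = ¥8,781.91.
Line 3 (9782.76.05, Pelovia, 1,564 kg, ¥224,043.00):
Base rate for 9782.76.05 is 5.5%.
Additional duty on 9782.76.05 from Pelovia: +5.7%. Applied ad valorem rate: 5.5% + 5.7% = 11.2%.
Duty = ¥224,043.00 × 11.2% = ¥25,092.82.
Total = ¥1,548.00 + ¥8,781.91 + ¥25,092.82 = ¥35,422.73.

¥35,422.73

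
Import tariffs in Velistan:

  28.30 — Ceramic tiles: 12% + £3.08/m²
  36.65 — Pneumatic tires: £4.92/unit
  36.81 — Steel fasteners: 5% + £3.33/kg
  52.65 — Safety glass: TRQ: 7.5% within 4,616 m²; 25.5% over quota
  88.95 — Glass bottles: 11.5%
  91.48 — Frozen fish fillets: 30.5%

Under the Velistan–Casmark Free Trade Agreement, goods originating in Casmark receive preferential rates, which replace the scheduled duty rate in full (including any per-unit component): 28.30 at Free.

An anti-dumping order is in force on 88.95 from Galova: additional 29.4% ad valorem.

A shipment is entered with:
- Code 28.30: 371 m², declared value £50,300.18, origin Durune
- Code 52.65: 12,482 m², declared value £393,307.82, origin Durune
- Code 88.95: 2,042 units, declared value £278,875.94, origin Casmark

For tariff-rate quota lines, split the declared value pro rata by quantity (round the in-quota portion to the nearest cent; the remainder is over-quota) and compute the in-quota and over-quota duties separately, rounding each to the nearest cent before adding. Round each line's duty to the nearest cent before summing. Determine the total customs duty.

£113,361.89

Line 1 (28.30, Durune, 371 m², £50,300.18):
Base rate for 28.30 is 12% + £3.08/m².
28.30 has an FTA preferential rate, but origin Durune is not Casmark; base rate stands.
Duty = £50,300.18 × 12% + 371 × £3.08 = £7,178.70.
Line 2 (52.65, Durune, 12,482 m², £393,307.82):
Code 52.65 is under a tariff-rate quota (threshold 4,616 m²). In-quota: 4,616 m² at 7.5%; over-quota: 7,866 m² at 25.5%.
Pro-rata value split: in-quota = £393,307.82 × 4,616/12,482 = £145,450.16; over-quota = £393,307.82 − £145,450.16 = £247,857.66.
In-quota duty = £145,450.16 × 7.5% = £10,908.76. Over-quota duty = £247,857.66 × 25.5% = £63,203.70.
Line duty = £10,908.76 + £63,203.70 = £74,112.46.
Line 3 (88.95, Casmark, 2,042 units, £278,875.94):
Base rate for 88.95 is 11.5%.
Origin Casmark is the FTA partner but 88.95 is not on the preference list; base rate stands.
The additional-duty order on 88.95 targets Galova, not Casmark; it does not apply.
Duty = £278,875.94 × 11.5% = £32,070.73.
Total = £7,178.70 + £74,112.46 + £32,070.73 = £113,361.89.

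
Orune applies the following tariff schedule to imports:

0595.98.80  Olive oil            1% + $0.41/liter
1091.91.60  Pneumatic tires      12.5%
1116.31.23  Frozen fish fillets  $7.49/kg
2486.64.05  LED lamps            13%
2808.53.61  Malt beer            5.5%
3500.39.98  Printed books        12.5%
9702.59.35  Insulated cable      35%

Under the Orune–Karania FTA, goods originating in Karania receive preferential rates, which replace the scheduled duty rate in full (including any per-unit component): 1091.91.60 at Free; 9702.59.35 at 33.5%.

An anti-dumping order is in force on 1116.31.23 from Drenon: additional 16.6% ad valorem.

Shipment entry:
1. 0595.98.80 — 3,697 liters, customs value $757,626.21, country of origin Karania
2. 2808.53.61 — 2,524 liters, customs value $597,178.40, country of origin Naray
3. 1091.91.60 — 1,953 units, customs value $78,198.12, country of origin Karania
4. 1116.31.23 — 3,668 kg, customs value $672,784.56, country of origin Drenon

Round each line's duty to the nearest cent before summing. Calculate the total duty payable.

$181,092.40

Line 1 (0595.98.80, Karania, 3,697 liters, $757,626.21):
Base rate for 0595.98.80 is 1% + $0.41/liter.
Origin Karania is the FTA partner but 0595.98.80 is not on the preference list; base rate stands.
Duty = $757,626.21 × 1% + 3,697 × $0.41 = $9,092.03.
Line 2 (2808.53.61, Naray, 2,524 liters, $597,178.40):
Base rate for 2808.53.61 is 5.5%.
Duty = $597,178.40 × 5.5% = $32,844.81.
Line 3 (1091.91.60, Karania, 1,953 units, $78,198.12):
Base rate for 1091.91.60 is 12.5%.
Origin Karania qualifies under the Orune–Karania agreement and 1091.91.60 is covered: preferential rate Free applies instead.
Duty = $78,198.12 × 0% = $0.00.
Line 4 (1116.31.23, Drenon, 3,668 kg, $672,784.56):
Base rate for 1116.31.23 is $7.49/kg.
Additional duty on 1116.31.23 from Drenon: +16.6% ad valorem. Applied ad valorem rate = 16.6%.
Duty = $672,784.56 × 16.6% + 3,668 × $7.49 = $139,155.56.
Total = $9,092.03 + $32,844.81 + $0.00 + $139,155.56 = $181,092.40.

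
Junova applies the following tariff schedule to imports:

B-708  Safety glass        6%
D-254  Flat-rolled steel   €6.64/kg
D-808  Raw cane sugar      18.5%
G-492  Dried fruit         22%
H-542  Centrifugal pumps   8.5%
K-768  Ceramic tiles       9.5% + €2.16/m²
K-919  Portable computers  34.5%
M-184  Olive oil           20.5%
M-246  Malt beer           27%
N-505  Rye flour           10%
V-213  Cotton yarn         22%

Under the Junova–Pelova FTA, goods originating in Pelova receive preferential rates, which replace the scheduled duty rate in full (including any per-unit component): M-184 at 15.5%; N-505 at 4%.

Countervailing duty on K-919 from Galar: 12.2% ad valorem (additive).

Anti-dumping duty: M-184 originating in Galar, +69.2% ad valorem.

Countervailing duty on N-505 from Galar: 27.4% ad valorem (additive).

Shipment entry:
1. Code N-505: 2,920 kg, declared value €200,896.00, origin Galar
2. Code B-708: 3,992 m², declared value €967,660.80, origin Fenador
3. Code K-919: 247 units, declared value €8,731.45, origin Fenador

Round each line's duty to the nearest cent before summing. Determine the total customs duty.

€136,207.10

Line 1 (N-505, Galar, 2,920 kg, €200,896.00):
Base rate for N-505 is 10%.
N-505 has an FTA preferential rate, but origin Galar is not Pelova; base rate stands.
Additional duty on N-505 from Galar: +27.4%. Applied ad valorem rate: 10% + 27.4% = 37.4%.
Duty = €200,896.00 × 37.4% = €75,135.10.
Line 2 (B-708, Fenador, 3,992 m², €967,660.80):
Base rate for B-708 is 6%.
Duty = €967,660.80 × 6% = €58,059.65.
Line 3 (K-919, Fenador, 247 units, €8,731.45):
Base rate for K-919 is 34.5%.
The additional-duty order on K-919 targets Galar, not Fenador; it does not apply.
Duty = €8,731.45 × 34.5% = €3,012.35.
Total = €75,135.10 + €58,059.65 + €3,012.35 = €136,207.10.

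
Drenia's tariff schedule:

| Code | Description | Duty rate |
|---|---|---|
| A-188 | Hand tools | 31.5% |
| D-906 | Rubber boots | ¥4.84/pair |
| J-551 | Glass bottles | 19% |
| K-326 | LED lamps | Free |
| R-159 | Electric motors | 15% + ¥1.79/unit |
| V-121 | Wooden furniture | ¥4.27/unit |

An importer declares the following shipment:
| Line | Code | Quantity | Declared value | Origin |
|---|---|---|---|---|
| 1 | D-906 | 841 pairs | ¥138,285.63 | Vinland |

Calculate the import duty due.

¥4,070.44

Line 1 (D-906, Vinland, 841 pairs, ¥138,285.63):
Base rate for D-906 is ¥4.84/pair.
Duty = 841 × ¥4.84 = ¥4,070.44.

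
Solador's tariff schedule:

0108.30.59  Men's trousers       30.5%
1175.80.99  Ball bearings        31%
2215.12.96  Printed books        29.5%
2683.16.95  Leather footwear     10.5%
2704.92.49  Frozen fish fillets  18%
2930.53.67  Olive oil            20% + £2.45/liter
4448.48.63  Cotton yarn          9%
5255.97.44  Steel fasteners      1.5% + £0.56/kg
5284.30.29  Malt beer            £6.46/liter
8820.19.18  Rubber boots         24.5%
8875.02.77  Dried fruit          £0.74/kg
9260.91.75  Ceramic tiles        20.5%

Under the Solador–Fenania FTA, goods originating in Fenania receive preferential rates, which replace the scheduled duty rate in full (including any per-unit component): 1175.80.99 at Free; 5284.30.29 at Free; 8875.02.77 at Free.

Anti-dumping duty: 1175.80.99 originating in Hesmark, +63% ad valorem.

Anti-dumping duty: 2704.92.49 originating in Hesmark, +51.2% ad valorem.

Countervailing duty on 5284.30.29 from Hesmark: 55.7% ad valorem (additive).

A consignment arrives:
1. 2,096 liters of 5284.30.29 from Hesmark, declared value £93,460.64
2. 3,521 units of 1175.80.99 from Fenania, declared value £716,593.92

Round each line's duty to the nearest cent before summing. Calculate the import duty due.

Line 1 (5284.30.29, Hesmark, 2,096 liters, £93,460.64):
Base rate for 5284.30.29 is £6.46/liter.
5284.30.29 has an FTA preferential rate, but origin Hesmark is not Fenania; base rate stands.
Additional duty on 5284.30.29 from Hesmark: +55.7% ad valorem. Applied ad valorem rate = 55.7%.
Duty = £93,460.64 × 55.7% + 2,096 × £6.46 = £65,597.74.
Line 2 (1175.80.99, Fenania, 3,521 units, £716,593.92):
Base rate for 1175.80.99 is 31%.
Origin Fenania qualifies under the Solador–Fenania agreement and 1175.80.99 is covered: preferential rate Free applies instead.
The additional-duty order on 1175.80.99 targets Hesmark, not Fenania; it does not apply.
Duty = £716,593.92 × 0% = £0.00.
Total = £65,597.74 + £0.00 = £65,597.74.

£65,597.74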